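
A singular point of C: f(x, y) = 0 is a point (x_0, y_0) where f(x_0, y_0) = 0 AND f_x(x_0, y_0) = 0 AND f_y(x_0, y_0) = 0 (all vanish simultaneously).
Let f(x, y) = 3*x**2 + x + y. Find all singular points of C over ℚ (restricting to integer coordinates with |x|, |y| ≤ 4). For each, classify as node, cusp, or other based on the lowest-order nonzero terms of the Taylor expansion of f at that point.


No singular points in the scanned grid; C is smooth there.

Compute partial derivatives:
  f_x = 6*x + 1.
  f_y = 1.
f_y = 1 is a nonzero constant, so f_y never vanishes: no point (x, y) can satisfy f = f_x = f_y = 0. In particular no (x, y) ∈ {−4, ..., 4}² is singular; the curve is smooth.


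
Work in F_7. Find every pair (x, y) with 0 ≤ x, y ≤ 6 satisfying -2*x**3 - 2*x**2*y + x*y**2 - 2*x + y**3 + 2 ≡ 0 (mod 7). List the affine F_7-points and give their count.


Affine F_7-points: {(1, 3), (1, 4), (1, 6), (4, 1), (5, 3)}; count = 5.

For each of the 49 pairs (x, y) ∈ F_7², evaluate f(x, y) mod 7. Record the zeros.
  x = 0: [0↦2, 1↦3, 2↦3, 3↦1, 4↦3, 5↦1, 6↦1]  zeros at y ∈ ∅
  x = 1: [0↦5, 1↦5, 2↦6, 3↦0, 4↦0, 5↦5, 6↦0]  zeros at y ∈ {3, 4, 6}
  x = 2: [0↦3, 1↦5, 2↦3, 3↦3, 4↦4, 5↦5, 6↦5]  zeros at y ∈ ∅
  x = 3: [0↦5, 1↦5, 2↦3, 3↦5, 4↦3, 5↦3, 6↦4]  zeros at y ∈ ∅
  x = 4: [0↦6, 1↦0, 2↦1, 3↦1, 4↦6, 5↦1, 6↦6]  zeros at y ∈ {1}
  x = 5: [0↦1, 1↦6, 2↦6, 3↦0, 4↦1, 5↦1, 6↦6]  zeros at y ∈ {3}
  x = 6: [0↦6, 1↦4, 2↦6, 3↦4, 4↦4, 5↦5, 6↦6]  zeros at y ∈ ∅
Collecting zeros: affine points = {(1, 3), (1, 4), (1, 6), (4, 1), (5, 3)}.
Total count |C(F_7)_aff| = 5.


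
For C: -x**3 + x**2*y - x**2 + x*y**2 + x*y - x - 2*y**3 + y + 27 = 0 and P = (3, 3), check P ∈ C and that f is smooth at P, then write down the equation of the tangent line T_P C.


Tangent line at P: -4*x - 23*y + 81 = 0.

Step 1: f(3, 3) = 0, so P lies on C.
Step 2: partial derivatives
  f_x(x, y) = -3*x**2 + 2*x*y - 2*x + y**2 + y - 1, f_y(x, y) = x**2 + 2*x*y + x - 6*y**2 + 1.
  f_x(P) = -4, f_y(P) = -23 (gradient nonzero, so P is smooth).
Step 3: tangent line at P: -4·(x − 3) + -23·(y − 3) = 0.
Expanding: -4*x - 23*y + 81 = 0.


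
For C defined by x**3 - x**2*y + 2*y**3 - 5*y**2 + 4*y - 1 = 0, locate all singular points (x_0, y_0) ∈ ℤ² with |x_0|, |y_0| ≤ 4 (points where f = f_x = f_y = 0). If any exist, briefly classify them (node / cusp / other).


Singular points: {(0, 1)}; classification: node.

Compute partial derivatives:
  f_x = 3*x**2 - 2*x*y.
  f_y = -x**2 + 6*y**2 - 10*y + 4.
Scan x_0 ∈ {−4, ..., 4}. For each x_0, f_y(x_0, y) is a polynomial in y; find its integer roots y ∈ {−4, ..., 4}, then test f_x and f at those candidates.
  x = -4: f_y(-4, y) = 6*y**2 - 10*y - 12; no integer root y with |y| ≤ 4.
  x = -3: f_y(-3, y) = 6*y**2 - 10*y - 5; no integer root y with |y| ≤ 4.
  x = -2: f_y(-2, y) = 6*y**2 - 10*y; vanishes at y ∈ {0}. (-2, 0): f_x = 12 ≠ 0.
  x = -1: f_y(-1, y) = 6*y**2 - 10*y + 3; no integer root y with |y| ≤ 4.
  x = 0: f_y(0, y) = 6*y**2 - 10*y + 4; vanishes at y ∈ {1}. (0, 1): f_x = 0, f = 0 — SINGULAR.
  x = 1: f_y(1, y) = 6*y**2 - 10*y + 3; no integer root y with |y| ≤ 4.
  x = 2: f_y(2, y) = 6*y**2 - 10*y; vanishes at y ∈ {0}. (2, 0): f_x = 12 ≠ 0.
  x = 3: f_y(3, y) = 6*y**2 - 10*y - 5; no integer root y with |y| ≤ 4.
  x = 4: f_y(4, y) = 6*y**2 - 10*y - 12; no integer root y with |y| ≤ 4.
Only singular point on the grid: (0, 1).
Classify: substitute x = 0 + u, y = 1 + v and expand: f = u**3 - u**2*v - u**2 + 2*v**3 + v**2.
No constant or linear terms (consistent with a singular point). Quadratic part: -u**2 + v**2. Cubic part: u**3 - u**2*v + 2*v**3.
The quadratic part v**2 - u**2 = (v − u)(v + u) splits into two distinct linear factors, so there are two distinct tangent lines y − 1 = ±(x − 0) — this is a node (ordinary double point).
Classification: node.


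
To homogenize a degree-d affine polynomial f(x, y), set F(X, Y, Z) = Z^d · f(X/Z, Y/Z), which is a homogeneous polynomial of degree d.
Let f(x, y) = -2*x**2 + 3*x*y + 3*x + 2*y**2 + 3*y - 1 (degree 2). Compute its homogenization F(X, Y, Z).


F(X, Y, Z) = -2*X**2 + 3*X*Y + 3*X*Z + 2*Y**2 + 3*Y*Z - Z**2

deg(f) = 2.
Substitute x = X/Z, y = Y/Z into f, then multiply by Z^2.
  monomial -2·x^2·y^0 ↦ -2·X^2·Y^0·Z^0.
  monomial 3·x^1·y^1 ↦ 3·X^1·Y^1·Z^0.
  monomial 3·x^1·y^0 ↦ 3·X^1·Y^0·Z^1.
  monomial 2·x^0·y^2 ↦ 2·X^0·Y^2·Z^0.
  monomial 3·x^0·y^1 ↦ 3·X^0·Y^1·Z^1.
  monomial -1·x^0·y^0 ↦ -1·X^0·Y^0·Z^2.
Collecting: F(X, Y, Z) = -2*X**2 + 3*X*Y + 3*X*Z + 2*Y**2 + 3*Y*Z - Z**2.


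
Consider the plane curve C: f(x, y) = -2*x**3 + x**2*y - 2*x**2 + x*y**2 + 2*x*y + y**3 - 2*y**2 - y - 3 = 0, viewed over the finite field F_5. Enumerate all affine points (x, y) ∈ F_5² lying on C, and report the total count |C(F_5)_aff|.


Affine F_5-points: {(0, 1), (0, 2), (0, 4), (1, 1), (2, 2), (2, 4), (3, 0), (3, 2), (4, 4)}; count = 9.

For each of the 25 pairs (x, y) ∈ F_5², evaluate f(x, y) mod 5. Record the zeros.
  x = 0: [0↦2, 1↦0, 2↦0, 3↦3, 4↦0]  zeros at y ∈ {1, 2, 4}
  x = 1: [0↦3, 1↦0, 2↦1, 3↦2, 4↦4]  zeros at y ∈ {1}
  x = 2: [0↦3, 1↦1, 2↦0, 3↦1, 4↦0]  zeros at y ∈ {2, 4}
  x = 3: [0↦0, 1↦1, 2↦0, 3↦3, 4↦1]  zeros at y ∈ {0, 2}
  x = 4: [0↦2, 1↦3, 2↦4, 3↦1, 4↦0]  zeros at y ∈ {4}
Collecting zeros: affine points = {(0, 1), (0, 2), (0, 4), (1, 1), (2, 2), (2, 4), (3, 0), (3, 2), (4, 4)}.
Total count |C(F_5)_aff| = 9.


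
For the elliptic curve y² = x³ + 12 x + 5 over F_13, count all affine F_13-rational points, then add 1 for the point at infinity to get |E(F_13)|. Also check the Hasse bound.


Affine points = {(3, 4), (3, 9), (4, 0), (7, 4), (7, 9), (9, 6), (9, 7), (11, 5), (11, 8)}; affine count = 9; |E(F_13)| = 10.

Discriminant check: Δ ∝ 4a³ + 27b² = 4·12³ + 27·5² = 4·1728 + 27·25 ≡ 8 (mod 13). Nonzero ⇒ E is nonsingular.
For each x ∈ F_13, compute rhs = x³ + 12·x + 5 mod 13, then count y ∈ F_13 with y² ≡ rhs.
  x = 0: rhs = 5, matching y values: none (0 points).
  x = 1: rhs = 5, matching y values: none (0 points).
  x = 2: rhs = 11, matching y values: none (0 points).
  x = 3: rhs = 3, matching y values: 4, 9 (2 points).
  x = 4: rhs = 0, matching y values: 0 (1 points).
  x = 5: rhs = 8, matching y values: none (0 points).
  x = 6: rhs = 7, matching y values: none (0 points).
  x = 7: rhs = 3, matching y values: 4, 9 (2 points).
  x = 8: rhs = 2, matching y values: none (0 points).
  x = 9: rhs = 10, matching y values: 6, 7 (2 points).
  x = 10: rhs = 7, matching y values: none (0 points).
  x = 11: rhs = 12, matching y values: 5, 8 (2 points).
  x = 12: rhs = 5, matching y values: none (0 points).
Total affine count: 9.
Full point count |E(F_13)| = 9 + 1 = 10.
Hasse bound: |10 − (13+1)| = |-4| = 4 ≤ 2√13 ≈ 7.2111 ✓.


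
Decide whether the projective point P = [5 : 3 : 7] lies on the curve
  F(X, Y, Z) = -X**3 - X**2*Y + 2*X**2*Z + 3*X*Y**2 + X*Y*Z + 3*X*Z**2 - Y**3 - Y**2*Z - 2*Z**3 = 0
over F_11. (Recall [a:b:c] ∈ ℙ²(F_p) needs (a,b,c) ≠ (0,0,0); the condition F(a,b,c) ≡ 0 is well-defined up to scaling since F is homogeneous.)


F(5,3,7) ≡ 8 (mod 11); P is NOT on the curve.

Evaluate F(5, 3, 7) term-by-term (mod 11).
  -X**3 ↦ -1·125·1·1 = -125
  -X**2*Y ↦ -1·25·3·1 = -75
  2*X**2*Z ↦ 2·25·1·7 = 350
  3*X*Y**2 ↦ 3·5·9·1 = 135
  X*Y*Z ↦ 1·5·3·7 = 105
  3*X*Z**2 ↦ 3·5·1·49 = 735
  -Y**3 ↦ -1·1·27·1 = -27
  -Y**2*Z ↦ -1·1·9·7 = -63
  -2*Z**3 ↦ -2·1·1·343 = -686
Sum: F(5, 3, 7) = (-125) + (-75) + (350) + (135) + (105) + (735) + (-27) + (-63) + (-686) = 349.
Reducing mod 11: 349 ≡ 8 (mod 11).
Since F(a, b, c) ≡ 8 ≠ 0 (mod 11), P does NOT lie on the curve.


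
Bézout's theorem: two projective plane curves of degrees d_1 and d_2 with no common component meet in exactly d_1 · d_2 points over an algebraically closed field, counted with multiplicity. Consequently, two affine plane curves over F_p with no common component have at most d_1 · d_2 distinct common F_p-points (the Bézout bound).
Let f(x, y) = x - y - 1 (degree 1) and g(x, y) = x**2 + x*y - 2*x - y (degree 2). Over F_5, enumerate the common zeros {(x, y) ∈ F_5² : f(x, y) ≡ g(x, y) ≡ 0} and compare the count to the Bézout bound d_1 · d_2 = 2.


Common zeros: ∅; count = 0; Bézout bound = 2.

deg(f) = 1, deg(g) = 2, so Bézout bound = 2.
Scan x ∈ F_5. For each x, list the y ∈ F_5 with f(x, y) ≡ 0 and those with g(x, y) ≡ 0 (mod 5); the common zeros in that column are the intersection.
  x = 0: f ≡ 0 at y ∈ {4}; g ≡ 0 at y ∈ {0}; common: ∅.
  x = 1: f ≡ 0 at y ∈ {0}; g ≡ 0 at y ∈ ∅; common: ∅.
  x = 2: f ≡ 0 at y ∈ {1}; g ≡ 0 at y ∈ {0}; common: ∅.
  x = 3: f ≡ 0 at y ∈ {2}; g ≡ 0 at y ∈ {1}; common: ∅.
  x = 4: f ≡ 0 at y ∈ {3}; g ≡ 0 at y ∈ {4}; common: ∅.
Collecting: common zeros = ∅, so the count is 0.
Comparison with the Bézout bound: 0 ≤ 2 = deg(f)·deg(g), as expected for curves with no common component (the affine F_5-count falls short of the bound because intersections may lie at infinity, over extension fields, or carry multiplicity).


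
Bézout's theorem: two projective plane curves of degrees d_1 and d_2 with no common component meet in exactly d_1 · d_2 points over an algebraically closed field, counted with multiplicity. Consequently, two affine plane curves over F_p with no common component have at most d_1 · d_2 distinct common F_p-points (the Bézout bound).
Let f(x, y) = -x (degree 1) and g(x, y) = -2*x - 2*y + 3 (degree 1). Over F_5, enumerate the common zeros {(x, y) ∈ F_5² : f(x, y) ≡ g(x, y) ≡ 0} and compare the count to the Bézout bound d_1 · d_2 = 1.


Common zeros: {(0, 4)}; count = 1; Bézout bound = 1.

deg(f) = 1, deg(g) = 1, so Bézout bound = 1.
Scan x ∈ F_5. For each x, list the y ∈ F_5 with f(x, y) ≡ 0 and those with g(x, y) ≡ 0 (mod 5); the common zeros in that column are the intersection.
  x = 0: f ≡ 0 at y ∈ {0, 1, 2, 3, 4}; g ≡ 0 at y ∈ {4}; common: {4}.
  x = 1: f ≡ 0 at y ∈ ∅; g ≡ 0 at y ∈ {3}; common: ∅.
  x = 2: f ≡ 0 at y ∈ ∅; g ≡ 0 at y ∈ {2}; common: ∅.
  x = 3: f ≡ 0 at y ∈ ∅; g ≡ 0 at y ∈ {1}; common: ∅.
  x = 4: f ≡ 0 at y ∈ ∅; g ≡ 0 at y ∈ {0}; common: ∅.
Collecting: common zeros = {(0, 4)}, so the count is 1.
Comparison with the Bézout bound: 1 ≤ 1 = deg(f)·deg(g), as expected for curves with no common component (the bound is attained).


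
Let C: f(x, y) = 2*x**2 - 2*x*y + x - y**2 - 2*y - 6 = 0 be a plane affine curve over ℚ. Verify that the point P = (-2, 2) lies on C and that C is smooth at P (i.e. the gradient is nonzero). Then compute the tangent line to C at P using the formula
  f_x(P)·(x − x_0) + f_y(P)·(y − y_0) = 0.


Tangent line at P: -11*x - 2*y - 18 = 0.

Step 1: f(-2, 2) = 0, so P lies on C.
Step 2: partial derivatives
  f_x(x, y) = 4*x - 2*y + 1, f_y(x, y) = -2*x - 2*y - 2.
  f_x(P) = -11, f_y(P) = -2 (gradient nonzero, so P is smooth).
Step 3: tangent line at P: -11·(x − -2) + -2·(y − 2) = 0.
Expanding: -11*x - 2*y - 18 = 0.


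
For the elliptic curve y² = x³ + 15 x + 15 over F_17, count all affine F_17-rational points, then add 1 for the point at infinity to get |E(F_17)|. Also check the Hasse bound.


Affine points = {(0, 7), (0, 10), (2, 6), (2, 11), (3, 6), (3, 11), (6, 7), (6, 10), (7, 2), (7, 15), (8, 1), (8, 16), (10, 3), (10, 14), (11, 7), (11, 10), (12, 6), (12, 11), (16, 4), (16, 13)}; affine count = 20; |E(F_17)| = 21.

Discriminant check: Δ ∝ 4a³ + 27b² = 4·15³ + 27·15² = 4·3375 + 27·225 ≡ 8 (mod 17). Nonzero ⇒ E is nonsingular.
For each x ∈ F_17, compute rhs = x³ + 15·x + 15 mod 17, then count y ∈ F_17 with y² ≡ rhs.
  x = 0: rhs = 15, matching y values: 7, 10 (2 points).
  x = 1: rhs = 14, matching y values: none (0 points).
  x = 2: rhs = 2, matching y values: 6, 11 (2 points).
  x = 3: rhs = 2, matching y values: 6, 11 (2 points).
  x = 4: rhs = 3, matching y values: none (0 points).
  x = 5: rhs = 11, matching y values: none (0 points).
  x = 6: rhs = 15, matching y values: 7, 10 (2 points).
  x = 7: rhs = 4, matching y values: 2, 15 (2 points).
  x = 8: rhs = 1, matching y values: 1, 16 (2 points).
  x = 9: rhs = 12, matching y values: none (0 points).
  x = 10: rhs = 9, matching y values: 3, 14 (2 points).
  x = 11: rhs = 15, matching y values: 7, 10 (2 points).
  x = 12: rhs = 2, matching y values: 6, 11 (2 points).
  x = 13: rhs = 10, matching y values: none (0 points).
  x = 14: rhs = 11, matching y values: none (0 points).
  x = 15: rhs = 11, matching y values: none (0 points).
  x = 16: rhs = 16, matching y values: 4, 13 (2 points).
Total affine count: 20.
Full point count |E(F_17)| = 20 + 1 = 21.
Hasse bound: |21 − (17+1)| = |3| = 3 ≤ 2√17 ≈ 8.2462 ✓.


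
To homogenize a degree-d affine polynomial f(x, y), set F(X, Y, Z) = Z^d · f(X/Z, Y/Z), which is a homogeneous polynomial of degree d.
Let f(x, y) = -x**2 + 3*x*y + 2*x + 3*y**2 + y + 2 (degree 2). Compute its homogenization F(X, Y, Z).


F(X, Y, Z) = -X**2 + 3*X*Y + 2*X*Z + 3*Y**2 + Y*Z + 2*Z**2

deg(f) = 2.
Substitute x = X/Z, y = Y/Z into f, then multiply by Z^2.
  monomial -1·x^2·y^0 ↦ -1·X^2·Y^0·Z^0.
  monomial 3·x^1·y^1 ↦ 3·X^1·Y^1·Z^0.
  monomial 2·x^1·y^0 ↦ 2·X^1·Y^0·Z^1.
  monomial 3·x^0·y^2 ↦ 3·X^0·Y^2·Z^0.
  monomial 1·x^0·y^1 ↦ 1·X^0·Y^1·Z^1.
  monomial 2·x^0·y^0 ↦ 2·X^0·Y^0·Z^2.
Collecting: F(X, Y, Z) = -X**2 + 3*X*Y + 2*X*Z + 3*Y**2 + Y*Z + 2*Z**2.


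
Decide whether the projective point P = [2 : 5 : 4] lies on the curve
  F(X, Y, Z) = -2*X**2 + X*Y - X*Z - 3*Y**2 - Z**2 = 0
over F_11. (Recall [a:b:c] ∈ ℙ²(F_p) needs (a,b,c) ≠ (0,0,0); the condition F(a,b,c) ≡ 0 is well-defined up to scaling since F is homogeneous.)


F(2,5,4) ≡ 2 (mod 11); P is NOT on the curve.

Evaluate F(2, 5, 4) term-by-term (mod 11).
  -2*X**2 ↦ -2·4·1·1 = -8
  X*Y ↦ 1·2·5·1 = 10
  -X*Z ↦ -1·2·1·4 = -8
  -3*Y**2 ↦ -3·1·25·1 = -75
  -Z**2 ↦ -1·1·1·16 = -16
Sum: F(2, 5, 4) = (-8) + (10) + (-8) + (-75) + (-16) = -97.
Reducing mod 11: -97 ≡ 2 (mod 11).
Since F(a, b, c) ≡ 2 ≠ 0 (mod 11), P does NOT lie on the curve.


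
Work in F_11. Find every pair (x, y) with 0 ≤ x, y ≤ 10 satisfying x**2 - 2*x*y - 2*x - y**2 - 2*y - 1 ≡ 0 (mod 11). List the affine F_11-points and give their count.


Affine F_11-points: {(0, 10)}; count = 1.

For each of the 121 pairs (x, y) ∈ F_11², evaluate f(x, y) mod 11. Record the zeros.
  x = 0: [0↦10, 1↦7, 2↦2, 3↦6, 4↦8, 5↦8, 6↦6, 7↦2, 8↦7, 9↦10, 10↦0]  zeros at y ∈ {10}
  x = 1: [0↦9, 1↦4, 2↦8, 3↦10, 4↦10, 5↦8, 6↦4, 7↦9, 8↦1, 9↦2, 10↦1]  zeros at y ∈ ∅
  x = 2: [0↦10, 1↦3, 2↦5, 3↦5, 4↦3, 5↦10, 6↦4, 7↦7, 8↦8, 9↦7, 10↦4]  zeros at y ∈ ∅
  x = 3: [0↦2, 1↦4, 2↦4, 3↦2, 4↦9, 5↦3, 6↦6, 7↦7, 8↦6, 9↦3, 10↦9]  zeros at y ∈ ∅
  x = 4: [0↦7, 1↦7, 2↦5, 3↦1, 4↦6, 5↦9, 6↦10, 7↦9, 8↦6, 9↦1, 10↦5]  zeros at y ∈ ∅
  x = 5: [0↦3, 1↦1, 2↦8, 3↦2, 4↦5, 5↦6, 6↦5, 7↦2, 8↦8, 9↦1, 10↦3]  zeros at y ∈ ∅
  x = 6: [0↦1, 1↦8, 2↦2, 3↦5, 4↦6, 5↦5, 6↦2, 7↦8, 8↦1, 9↦3, 10↦3]  zeros at y ∈ ∅
  x = 7: [0↦1, 1↦6, 2↦9, 3↦10, 4↦9, 5↦6, 6↦1, 7↦5, 8↦7, 9↦7, 10↦5]  zeros at y ∈ ∅
  x = 8: [0↦3, 1↦6, 2↦7, 3↦6, 4↦3, 5↦9, 6↦2, 7↦4, 8↦4, 9↦2, 10↦9]  zeros at y ∈ ∅
  x = 9: [0↦7, 1↦8, 2↦7, 3↦4, 4↦10, 5↦3, 6↦5, 7↦5, 8↦3, 9↦10, 10↦4]  zeros at y ∈ ∅
  x = 10: [0↦2, 1↦1, 2↦9, 3↦4, 4↦8, 5↦10, 6↦10, 7↦8, 8↦4, 9↦9, 10↦1]  zeros at y ∈ ∅
Collecting zeros: affine points = {(0, 10)}.
Total count |C(F_11)_aff| = 1.


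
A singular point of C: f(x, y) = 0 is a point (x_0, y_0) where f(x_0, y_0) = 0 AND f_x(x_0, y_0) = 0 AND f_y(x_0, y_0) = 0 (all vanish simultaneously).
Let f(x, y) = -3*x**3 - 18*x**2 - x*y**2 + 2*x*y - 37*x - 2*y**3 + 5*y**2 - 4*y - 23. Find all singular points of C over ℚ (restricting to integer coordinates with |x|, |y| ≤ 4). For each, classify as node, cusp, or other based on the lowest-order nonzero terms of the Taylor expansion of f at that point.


Singular points: {(-2, 1)}; classification: cusp.

Compute partial derivatives:
  f_x = -9*x**2 - 36*x - y**2 + 2*y - 37.
  f_y = -2*x*y + 2*x - 6*y**2 + 10*y - 4.
Scan x_0 ∈ {−4, ..., 4}. For each x_0, f_y(x_0, y) is a polynomial in y; find its integer roots y ∈ {−4, ..., 4}, then test f_x and f at those candidates.
  x = -4: f_y(-4, y) = -6*y**2 + 18*y - 12; vanishes at y ∈ {1, 2}. (-4, 1): f_x = -36 ≠ 0; (-4, 2): f_x = -37 ≠ 0.
  x = -3: f_y(-3, y) = -6*y**2 + 16*y - 10; vanishes at y ∈ {1}. (-3, 1): f_x = -9 ≠ 0.
  x = -2: f_y(-2, y) = -6*y**2 + 14*y - 8; vanishes at y ∈ {1}. (-2, 1): f_x = 0, f = 0 — SINGULAR.
  x = -1: f_y(-1, y) = -6*y**2 + 12*y - 6; vanishes at y ∈ {1}. (-1, 1): f_x = -9 ≠ 0.
  x = 0: f_y(0, y) = -6*y**2 + 10*y - 4; vanishes at y ∈ {1}. (0, 1): f_x = -36 ≠ 0.
  x = 1: f_y(1, y) = -6*y**2 + 8*y - 2; vanishes at y ∈ {1}. (1, 1): f_x = -81 ≠ 0.
  x = 2: f_y(2, y) = -6*y**2 + 6*y; vanishes at y ∈ {0, 1}. (2, 0): f_x = -145 ≠ 0; (2, 1): f_x = -144 ≠ 0.
  x = 3: f_y(3, y) = -6*y**2 + 4*y + 2; vanishes at y ∈ {1}. (3, 1): f_x = -225 ≠ 0.
  x = 4: f_y(4, y) = -6*y**2 + 2*y + 4; vanishes at y ∈ {1}. (4, 1): f_x = -324 ≠ 0.
Only singular point on the grid: (-2, 1).
Classify: substitute x = -2 + u, y = 1 + v and expand: f = -3*u**3 - u*v**2 - 2*v**3 + v**2.
No constant or linear terms (consistent with a singular point). Quadratic part: v**2. Cubic part: -3*u**3 - u*v**2 - 2*v**3.
The quadratic part v**2 is a perfect square, so there is a single (double) tangent line v = 0, i.e. y = 1. Restricting the cubic part to that line (v = 0) leaves -3*u**3 ≠ 0, so f is not divisible by v and the branch is v² ≈ 3*u**3 to lowest order — this is a cusp.
Classification: cusp.


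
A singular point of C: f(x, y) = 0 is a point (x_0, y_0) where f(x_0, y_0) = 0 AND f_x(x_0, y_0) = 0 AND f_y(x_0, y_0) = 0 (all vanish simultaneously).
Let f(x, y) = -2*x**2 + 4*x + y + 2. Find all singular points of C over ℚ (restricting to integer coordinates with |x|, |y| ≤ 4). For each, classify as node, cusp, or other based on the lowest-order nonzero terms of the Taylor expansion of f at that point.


No singular points in the scanned grid; C is smooth there.

Compute partial derivatives:
  f_x = 4 - 4*x.
  f_y = 1.
f_y = 1 is a nonzero constant, so f_y never vanishes: no point (x, y) can satisfy f = f_x = f_y = 0. In particular no (x, y) ∈ {−4, ..., 4}² is singular; the curve is smooth.


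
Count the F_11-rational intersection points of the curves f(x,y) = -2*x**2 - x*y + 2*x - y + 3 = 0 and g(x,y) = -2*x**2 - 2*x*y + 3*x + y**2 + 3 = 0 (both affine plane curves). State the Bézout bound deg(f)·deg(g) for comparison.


Common zeros: {(2, 7)}; count = 1; Bézout bound = 4.

deg(f) = 2, deg(g) = 2, so Bézout bound = 4.
Scan x ∈ F_11. For each x, list the y ∈ F_11 with f(x, y) ≡ 0 and those with g(x, y) ≡ 0 (mod 11); the common zeros in that column are the intersection.
  x = 0: f ≡ 0 at y ∈ {3}; g ≡ 0 at y ∈ ∅; common: ∅.
  x = 1: f ≡ 0 at y ∈ {7}; g ≡ 0 at y ∈ ∅; common: ∅.
  x = 2: f ≡ 0 at y ∈ {7}; g ≡ 0 at y ∈ {7, 8}; common: {7}.
  x = 3: f ≡ 0 at y ∈ {6}; g ≡ 0 at y ∈ {1, 5}; common: ∅.
  x = 4: f ≡ 0 at y ∈ {9}; g ≡ 0 at y ∈ {4}; common: ∅.
  x = 5: f ≡ 0 at y ∈ {3}; g ≡ 0 at y ∈ ∅; common: ∅.
  x = 6: f ≡ 0 at y ∈ {6}; g ≡ 0 at y ∈ ∅; common: ∅.
  x = 7: f ≡ 0 at y ∈ {5}; g ≡ 0 at y ∈ ∅; common: ∅.
  x = 8: f ≡ 0 at y ∈ {5}; g ≡ 0 at y ∈ {8}; common: ∅.
  x = 9: f ≡ 0 at y ∈ {9}; g ≡ 0 at y ∈ {0, 7}; common: ∅.
  x = 10: f ≡ 0 at y ∈ ∅; g ≡ 0 at y ∈ {4, 5}; common: ∅.
Collecting: common zeros = {(2, 7)}, so the count is 1.
Comparison with the Bézout bound: 1 ≤ 4 = deg(f)·deg(g), as expected for curves with no common component (the affine F_11-count falls short of the bound because intersections may lie at infinity, over extension fields, or carry multiplicity).


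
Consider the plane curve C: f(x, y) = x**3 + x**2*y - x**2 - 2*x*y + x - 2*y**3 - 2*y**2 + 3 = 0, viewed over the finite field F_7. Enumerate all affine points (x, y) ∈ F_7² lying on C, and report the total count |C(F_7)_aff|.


Affine F_7-points: {(0, 2), (1, 5), (2, 3), (3, 6), (4, 3), (5, 1), (6, 0), (6, 3)}; count = 8.

For each of the 49 pairs (x, y) ∈ F_7², evaluate f(x, y) mod 7. Record the zeros.
  x = 0: [0↦3, 1↦6, 2↦0, 3↦1, 4↦4, 5↦4, 6↦3]  zeros at y ∈ {2}
  x = 1: [0↦4, 1↦6, 2↦6, 3↦6, 4↦1, 5↦0, 6↦5]  zeros at y ∈ {5}
  x = 2: [0↦2, 1↦5, 2↦6, 3↦0, 4↦3, 5↦3, 6↦2]  zeros at y ∈ {3}
  x = 3: [0↦3, 1↦2, 2↦6, 3↦3, 4↦2, 5↦5, 6↦0]  zeros at y ∈ {6}
  x = 4: [0↦6, 1↦3, 2↦5, 3↦0, 4↦4, 5↦5, 6↦5]  zeros at y ∈ {3}
  x = 5: [0↦3, 1↦0, 2↦2, 3↦4, 4↦1, 5↦2, 6↦2]  zeros at y ∈ {1}
  x = 6: [0↦0, 1↦6, 2↦3, 3↦0, 4↦6, 5↦2, 6↦4]  zeros at y ∈ {0, 3}
Collecting zeros: affine points = {(0, 2), (1, 5), (2, 3), (3, 6), (4, 3), (5, 1), (6, 0), (6, 3)}.
Total count |C(F_7)_aff| = 8.


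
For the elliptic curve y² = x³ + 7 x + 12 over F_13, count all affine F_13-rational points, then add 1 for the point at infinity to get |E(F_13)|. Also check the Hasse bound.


Affine points = {(0, 5), (0, 8), (4, 0), (5, 4), (5, 9), (6, 6), (6, 7), (7, 1), (7, 12), (10, 4), (10, 9), (11, 4), (11, 9), (12, 2), (12, 11)}; affine count = 15; |E(F_13)| = 16.

Discriminant check: Δ ∝ 4a³ + 27b² = 4·7³ + 27·12² = 4·343 + 27·144 ≡ 8 (mod 13). Nonzero ⇒ E is nonsingular.
For each x ∈ F_13, compute rhs = x³ + 7·x + 12 mod 13, then count y ∈ F_13 with y² ≡ rhs.
  x = 0: rhs = 12, matching y values: 5, 8 (2 points).
  x = 1: rhs = 7, matching y values: none (0 points).
  x = 2: rhs = 8, matching y values: none (0 points).
  x = 3: rhs = 8, matching y values: none (0 points).
  x = 4: rhs = 0, matching y values: 0 (1 points).
  x = 5: rhs = 3, matching y values: 4, 9 (2 points).
  x = 6: rhs = 10, matching y values: 6, 7 (2 points).
  x = 7: rhs = 1, matching y values: 1, 12 (2 points).
  x = 8: rhs = 8, matching y values: none (0 points).
  x = 9: rhs = 11, matching y values: none (0 points).
  x = 10: rhs = 3, matching y values: 4, 9 (2 points).
  x = 11: rhs = 3, matching y values: 4, 9 (2 points).
  x = 12: rhs = 4, matching y values: 2, 11 (2 points).
Total affine count: 15.
Full point count |E(F_13)| = 15 + 1 = 16.
Hasse bound: |16 − (13+1)| = |2| = 2 ≤ 2√13 ≈ 7.2111 ✓.


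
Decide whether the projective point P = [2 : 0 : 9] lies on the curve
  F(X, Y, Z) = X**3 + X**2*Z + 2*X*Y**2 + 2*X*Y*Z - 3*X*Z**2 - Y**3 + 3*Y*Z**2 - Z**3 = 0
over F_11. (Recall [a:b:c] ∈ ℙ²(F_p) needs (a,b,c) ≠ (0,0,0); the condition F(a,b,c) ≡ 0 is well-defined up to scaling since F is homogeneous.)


F(2,0,9) ≡ 6 (mod 11); P is NOT on the curve.

Evaluate F(2, 0, 9) term-by-term (mod 11).
  X**3 ↦ 1·8·1·1 = 8
  X**2*Z ↦ 1·4·1·9 = 36
  2*X*Y**2 ↦ 2·2·0·1 = 0
  2*X*Y*Z ↦ 2·2·0·9 = 0
  -3*X*Z**2 ↦ -3·2·1·81 = -486
  -Y**3 ↦ -1·1·0·1 = 0
  3*Y*Z**2 ↦ 3·1·0·81 = 0
  -Z**3 ↦ -1·1·1·729 = -729
Sum: F(2, 0, 9) = (8) + (36) + (0) + (0) + (-486) + (0) + (0) + (-729) = -1171.
Reducing mod 11: -1171 ≡ 6 (mod 11).
Since F(a, b, c) ≡ 6 ≠ 0 (mod 11), P does NOT lie on the curve.


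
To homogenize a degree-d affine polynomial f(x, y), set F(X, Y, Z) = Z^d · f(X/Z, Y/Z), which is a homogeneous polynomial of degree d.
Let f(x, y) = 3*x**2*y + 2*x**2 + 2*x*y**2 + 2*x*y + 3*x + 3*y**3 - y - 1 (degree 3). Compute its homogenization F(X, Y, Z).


F(X, Y, Z) = 3*X**2*Y + 2*X**2*Z + 2*X*Y**2 + 2*X*Y*Z + 3*X*Z**2 + 3*Y**3 - Y*Z**2 - Z**3

deg(f) = 3.
Substitute x = X/Z, y = Y/Z into f, then multiply by Z^3.
  monomial 3·x^2·y^1 ↦ 3·X^2·Y^1·Z^0.
  monomial 2·x^2·y^0 ↦ 2·X^2·Y^0·Z^1.
  monomial 2·x^1·y^2 ↦ 2·X^1·Y^2·Z^0.
  monomial 2·x^1·y^1 ↦ 2·X^1·Y^1·Z^1.
  monomial 3·x^1·y^0 ↦ 3·X^1·Y^0·Z^2.
  monomial 3·x^0·y^3 ↦ 3·X^0·Y^3·Z^0.
  monomial -1·x^0·y^1 ↦ -1·X^0·Y^1·Z^2.
  monomial -1·x^0·y^0 ↦ -1·X^0·Y^0·Z^3.
Collecting: F(X, Y, Z) = 3*X**2*Y + 2*X**2*Z + 2*X*Y**2 + 2*X*Y*Z + 3*X*Z**2 + 3*Y**3 - Y*Z**2 - Z**3.


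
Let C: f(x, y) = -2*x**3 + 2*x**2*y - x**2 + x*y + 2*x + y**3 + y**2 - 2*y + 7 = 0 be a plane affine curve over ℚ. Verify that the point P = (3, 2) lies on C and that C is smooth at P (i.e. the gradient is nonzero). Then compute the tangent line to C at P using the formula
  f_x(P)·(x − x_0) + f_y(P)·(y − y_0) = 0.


Tangent line at P: -32*x + 35*y + 26 = 0.

Step 1: f(3, 2) = 0, so P lies on C.
Step 2: partial derivatives
  f_x(x, y) = -6*x**2 + 4*x*y - 2*x + y + 2, f_y(x, y) = 2*x**2 + x + 3*y**2 + 2*y - 2.
  f_x(P) = -32, f_y(P) = 35 (gradient nonzero, so P is smooth).
Step 3: tangent line at P: -32·(x − 3) + 35·(y − 2) = 0.
Expanding: -32*x + 35*y + 26 = 0.


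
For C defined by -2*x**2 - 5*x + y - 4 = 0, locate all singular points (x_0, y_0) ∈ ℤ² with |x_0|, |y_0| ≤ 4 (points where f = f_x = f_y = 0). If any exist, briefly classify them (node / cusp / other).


No singular points in the scanned grid; C is smooth there.

Compute partial derivatives:
  f_x = -4*x - 5.
  f_y = 1.
f_y = 1 is a nonzero constant, so f_y never vanishes: no point (x, y) can satisfy f = f_x = f_y = 0. In particular no (x, y) ∈ {−4, ..., 4}² is singular; the curve is smooth.


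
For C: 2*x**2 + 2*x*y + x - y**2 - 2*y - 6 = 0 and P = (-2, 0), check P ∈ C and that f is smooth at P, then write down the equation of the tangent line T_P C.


Tangent line at P: -7*x - 6*y - 14 = 0.

Step 1: f(-2, 0) = 0, so P lies on C.
Step 2: partial derivatives
  f_x(x, y) = 4*x + 2*y + 1, f_y(x, y) = 2*x - 2*y - 2.
  f_x(P) = -7, f_y(P) = -6 (gradient nonzero, so P is smooth).
Step 3: tangent line at P: -7·(x − -2) + -6·(y − 0) = 0.
Expanding: -7*x - 6*y - 14 = 0.


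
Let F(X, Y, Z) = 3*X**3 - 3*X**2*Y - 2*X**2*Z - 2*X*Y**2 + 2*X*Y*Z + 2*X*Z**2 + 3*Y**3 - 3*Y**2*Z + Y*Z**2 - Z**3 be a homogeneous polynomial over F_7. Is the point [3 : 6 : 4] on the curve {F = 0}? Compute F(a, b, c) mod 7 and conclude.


F(3,6,4) ≡ 0 (mod 7); P is on the curve.

Evaluate F(3, 6, 4) term-by-term (mod 7).
  3*X**3 ↦ 3·27·1·1 = 81
  -3*X**2*Y ↦ -3·9·6·1 = -162
  -2*X**2*Z ↦ -2·9·1·4 = -72
  -2*X*Y**2 ↦ -2·3·36·1 = -216
  2*X*Y*Z ↦ 2·3·6·4 = 144
  2*X*Z**2 ↦ 2·3·1·16 = 96
  3*Y**3 ↦ 3·1·216·1 = 648
  -3*Y**2*Z ↦ -3·1·36·4 = -432
  Y*Z**2 ↦ 1·1·6·16 = 96
  -Z**3 ↦ -1·1·1·64 = -64
Sum: F(3, 6, 4) = (81) + (-162) + (-72) + (-216) + (144) + (96) + (648) + (-432) + (96) + (-64) = 119.
Reducing mod 7: 119 ≡ 0 (mod 7).
Since F(a, b, c) ≡ 0 (mod 7), P lies on the curve.


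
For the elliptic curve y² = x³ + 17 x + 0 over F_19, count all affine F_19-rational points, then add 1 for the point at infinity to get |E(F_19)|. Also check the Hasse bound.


Affine points = {(0, 0), (2, 2), (2, 17), (5, 1), (5, 18), (7, 5), (7, 14), (10, 7), (10, 12), (11, 6), (11, 13), (13, 9), (13, 10), (15, 1), (15, 18), (16, 6), (16, 13), (18, 1), (18, 18)}; affine count = 19; |E(F_19)| = 20.

Discriminant check: Δ ∝ 4a³ + 27b² = 4·17³ + 27·0² = 4·4913 + 27·0 ≡ 6 (mod 19). Nonzero ⇒ E is nonsingular.
For each x ∈ F_19, compute rhs = x³ + 17·x + 0 mod 19, then count y ∈ F_19 with y² ≡ rhs.
  x = 0: rhs = 0, matching y values: 0 (1 points).
  x = 1: rhs = 18, matching y values: none (0 points).
  x = 2: rhs = 4, matching y values: 2, 17 (2 points).
  x = 3: rhs = 2, matching y values: none (0 points).
  x = 4: rhs = 18, matching y values: none (0 points).
  x = 5: rhs = 1, matching y values: 1, 18 (2 points).
  x = 6: rhs = 14, matching y values: none (0 points).
  x = 7: rhs = 6, matching y values: 5, 14 (2 points).
  x = 8: rhs = 2, matching y values: none (0 points).
  x = 9: rhs = 8, matching y values: none (0 points).
  x = 10: rhs = 11, matching y values: 7, 12 (2 points).
  x = 11: rhs = 17, matching y values: 6, 13 (2 points).
  x = 12: rhs = 13, matching y values: none (0 points).
  x = 13: rhs = 5, matching y values: 9, 10 (2 points).
  x = 14: rhs = 18, matching y values: none (0 points).
  x = 15: rhs = 1, matching y values: 1, 18 (2 points).
  x = 16: rhs = 17, matching y values: 6, 13 (2 points).
  x = 17: rhs = 15, matching y values: none (0 points).
  x = 18: rhs = 1, matching y values: 1, 18 (2 points).
Total affine count: 19.
Full point count |E(F_19)| = 19 + 1 = 20.
Hasse bound: |20 − (19+1)| = |0| = 0 ≤ 2√19 ≈ 8.7178 ✓.


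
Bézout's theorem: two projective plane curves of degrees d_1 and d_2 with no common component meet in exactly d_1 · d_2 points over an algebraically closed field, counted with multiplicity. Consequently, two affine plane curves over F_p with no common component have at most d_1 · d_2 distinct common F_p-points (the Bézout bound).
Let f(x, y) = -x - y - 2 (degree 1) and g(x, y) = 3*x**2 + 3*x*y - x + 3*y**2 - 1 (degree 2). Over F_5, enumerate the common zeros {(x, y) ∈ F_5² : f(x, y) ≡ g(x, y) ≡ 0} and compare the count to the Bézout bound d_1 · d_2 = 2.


Common zeros: ∅; count = 0; Bézout bound = 2.

deg(f) = 1, deg(g) = 2, so Bézout bound = 2.
Scan x ∈ F_5. For each x, list the y ∈ F_5 with f(x, y) ≡ 0 and those with g(x, y) ≡ 0 (mod 5); the common zeros in that column are the intersection.
  x = 0: f ≡ 0 at y ∈ {3}; g ≡ 0 at y ∈ ∅; common: ∅.
  x = 1: f ≡ 0 at y ∈ {2}; g ≡ 0 at y ∈ ∅; common: ∅.
  x = 2: f ≡ 0 at y ∈ {1}; g ≡ 0 at y ∈ ∅; common: ∅.
  x = 3: f ≡ 0 at y ∈ {0}; g ≡ 0 at y ∈ {1}; common: ∅.
  x = 4: f ≡ 0 at y ∈ {4}; g ≡ 0 at y ∈ ∅; common: ∅.
Collecting: common zeros = ∅, so the count is 0.
Comparison with the Bézout bound: 0 ≤ 2 = deg(f)·deg(g), as expected for curves with no common component (the affine F_5-count falls short of the bound because intersections may lie at infinity, over extension fields, or carry multiplicity).


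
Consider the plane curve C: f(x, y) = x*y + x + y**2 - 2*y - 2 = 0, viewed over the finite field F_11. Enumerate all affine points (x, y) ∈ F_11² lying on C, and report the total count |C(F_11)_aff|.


Affine F_11-points: {(0, 6), (0, 7), (1, 4), (1, 8), (2, 0), (6, 9), (7, 1), (7, 5), (8, 2), (8, 3)}; count = 10.

For each of the 121 pairs (x, y) ∈ F_11², evaluate f(x, y) mod 11. Record the zeros.
  x = 0: [0↦9, 1↦8, 2↦9, 3↦1, 4↦6, 5↦2, 6↦0, 7↦0, 8↦2, 9↦6, 10↦1]  zeros at y ∈ {6, 7}
  x = 1: [0↦10, 1↦10, 2↦1, 3↦5, 4↦0, 5↦8, 6↦7, 7↦8, 8↦0, 9↦5, 10↦1]  zeros at y ∈ {4, 8}
  x = 2: [0↦0, 1↦1, 2↦4, 3↦9, 4↦5, 5↦3, 6↦3, 7↦5, 8↦9, 9↦4, 10↦1]  zeros at y ∈ {0}
  x = 3: [0↦1, 1↦3, 2↦7, 3↦2, 4↦10, 5↦9, 6↦10, 7↦2, 8↦7, 9↦3, 10↦1]  zeros at y ∈ ∅
  x = 4: [0↦2, 1↦5, 2↦10, 3↦6, 4↦4, 5↦4, 6↦6, 7↦10, 8↦5, 9↦2, 10↦1]  zeros at y ∈ ∅
  x = 5: [0↦3, 1↦7, 2↦2, 3↦10, 4↦9, 5↦10, 6↦2, 7↦7, 8↦3, 9↦1, 10↦1]  zeros at y ∈ ∅
  x = 6: [0↦4, 1↦9, 2↦5, 3↦3, 4↦3, 5↦5, 6↦9, 7↦4, 8↦1, 9↦0, 10↦1]  zeros at y ∈ {9}
  x = 7: [0↦5, 1↦0, 2↦8, 3↦7, 4↦8, 5↦0, 6↦5, 7↦1, 8↦10, 9↦10, 10↦1]  zeros at y ∈ {1, 5}
  x = 8: [0↦6, 1↦2, 2↦0, 3↦0, 4↦2, 5↦6, 6↦1, 7↦9, 8↦8, 9↦9, 10↦1]  zeros at y ∈ {2, 3}
  x = 9: [0↦7, 1↦4, 2↦3, 3↦4, 4↦7, 5↦1, 6↦8, 7↦6, 8↦6, 9↦8, 10↦1]  zeros at y ∈ ∅
  x = 10: [0↦8, 1↦6, 2↦6, 3↦8, 4↦1, 5↦7, 6↦4, 7↦3, 8↦4, 9↦7, 10↦1]  zeros at y ∈ ∅
Collecting zeros: affine points = {(0, 6), (0, 7), (1, 4), (1, 8), (2, 0), (6, 9), (7, 1), (7, 5), (8, 2), (8, 3)}.
Total count |C(F_11)_aff| = 10.


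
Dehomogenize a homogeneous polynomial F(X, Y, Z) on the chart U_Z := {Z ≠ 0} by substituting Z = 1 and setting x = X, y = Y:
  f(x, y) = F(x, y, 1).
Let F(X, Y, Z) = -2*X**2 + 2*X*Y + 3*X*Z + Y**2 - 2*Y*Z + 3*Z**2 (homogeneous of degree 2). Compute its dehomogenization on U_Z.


f(x, y) = -2*x**2 + 2*x*y + 3*x + y**2 - 2*y + 3

On U_Z we set Z = 1. Each monomial c·X^i·Y^j·Z^k in F becomes c·x^i·y^j·1^k = c·x^i·y^j.
Substituting Z = 1: F(X, Y, 1) = -2*x**2 + 2*x*y + 3*x + y**2 - 2*y + 3.
Note: deg(f) ≤ deg(F) = 2; strict inequality happens when F is divisible by Z (lost terms).


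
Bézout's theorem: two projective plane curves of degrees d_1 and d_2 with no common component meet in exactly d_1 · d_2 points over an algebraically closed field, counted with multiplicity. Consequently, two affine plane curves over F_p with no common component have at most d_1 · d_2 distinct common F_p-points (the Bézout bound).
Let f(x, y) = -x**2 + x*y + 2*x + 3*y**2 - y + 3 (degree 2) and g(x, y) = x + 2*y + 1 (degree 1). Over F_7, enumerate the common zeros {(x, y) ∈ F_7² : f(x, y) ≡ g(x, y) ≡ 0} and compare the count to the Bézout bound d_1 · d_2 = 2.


Common zeros: {(1, 6), (6, 0)}; count = 2; Bézout bound = 2.

deg(f) = 2, deg(g) = 1, so Bézout bound = 2.
Scan x ∈ F_7. For each x, list the y ∈ F_7 with f(x, y) ≡ 0 and those with g(x, y) ≡ 0 (mod 7); the common zeros in that column are the intersection.
  x = 0: f ≡ 0 at y ∈ {6}; g ≡ 0 at y ∈ {3}; common: ∅.
  x = 1: f ≡ 0 at y ∈ {1, 6}; g ≡ 0 at y ∈ {6}; common: {6}.
  x = 2: f ≡ 0 at y ∈ {1}; g ≡ 0 at y ∈ {2}; common: ∅.
  x = 3: f ≡ 0 at y ∈ {0, 4}; g ≡ 0 at y ∈ {5}; common: ∅.
  x = 4: f ≡ 0 at y ∈ ∅; g ≡ 0 at y ∈ {1}; common: ∅.
  x = 5: f ≡ 0 at y ∈ ∅; g ≡ 0 at y ∈ {4}; common: ∅.
  x = 6: f ≡ 0 at y ∈ {0, 3}; g ≡ 0 at y ∈ {0}; common: {0}.
Collecting: common zeros = {(1, 6), (6, 0)}, so the count is 2.
Comparison with the Bézout bound: 2 ≤ 2 = deg(f)·deg(g), as expected for curves with no common component (the bound is attained).


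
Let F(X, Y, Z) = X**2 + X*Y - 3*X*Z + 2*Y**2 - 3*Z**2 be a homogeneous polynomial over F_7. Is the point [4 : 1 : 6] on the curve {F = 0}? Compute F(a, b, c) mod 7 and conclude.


F(4,1,6) ≡ 3 (mod 7); P is NOT on the curve.

Evaluate F(4, 1, 6) term-by-term (mod 7).
  X**2 ↦ 1·16·1·1 = 16
  X*Y ↦ 1·4·1·1 = 4
  -3*X*Z ↦ -3·4·1·6 = -72
  2*Y**2 ↦ 2·1·1·1 = 2
  -3*Z**2 ↦ -3·1·1·36 = -108
Sum: F(4, 1, 6) = (16) + (4) + (-72) + (2) + (-108) = -158.
Reducing mod 7: -158 ≡ 3 (mod 7).
Since F(a, b, c) ≡ 3 ≠ 0 (mod 7), P does NOT lie on the curve.


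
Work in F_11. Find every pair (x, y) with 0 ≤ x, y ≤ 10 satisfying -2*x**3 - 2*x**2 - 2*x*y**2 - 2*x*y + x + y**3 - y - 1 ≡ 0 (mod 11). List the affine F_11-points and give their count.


Affine F_11-points: {(0, 6), (1, 7), (3, 9), (5, 6), (7, 5), (8, 1), (8, 7), (8, 8), (9, 3)}; count = 9.

For each of the 121 pairs (x, y) ∈ F_11², evaluate f(x, y) mod 11. Record the zeros.
  x = 0: [0↦10, 1↦10, 2↦5, 3↦1, 4↦4, 5↦9, 6↦0, 7↦5, 8↦8, 9↦4, 10↦10]  zeros at y ∈ {6}
  x = 1: [0↦7, 1↦3, 2↦1, 3↦7, 4↦5, 5↦1, 6↦1, 7↦0, 8↦4, 9↦8, 10↦7]  zeros at y ∈ {7}
  x = 2: [0↦10, 1↦2, 2↦3, 3↦8, 4↦1, 5↦10, 6↦8, 7↦1, 8↦6, 9↦7, 10↦10]  zeros at y ∈ ∅
  x = 3: [0↦7, 1↦6, 2↦10, 3↦3, 4↦2, 5↦2, 6↦9, 7↦7, 8↦2, 9↦0, 10↦7]  zeros at y ∈ {9}
  x = 4: [0↦8, 1↦3, 2↦10, 3↦2, 4↦7, 5↦9, 6↦3, 7↦6, 8↦2, 9↦8, 10↦8]  zeros at y ∈ ∅
  x = 5: [0↦1, 1↦3, 2↦2, 3↦4, 4↦4, 5↦8, 6↦0, 7↦8, 8↦5, 9↦8, 10↦1]  zeros at y ∈ {6}
  x = 6: [0↦7, 1↦5, 2↦7, 3↦8, 4↦3, 5↦9, 6↦10, 7↦1, 8↦10, 9↦10, 10↦7]  zeros at y ∈ ∅
  x = 7: [0↦3, 1↦8, 2↦2, 3↦2, 4↦3, 5↦0, 6↦10, 7↦6, 8↦5, 9↦2, 10↦3]  zeros at y ∈ {5}
  x = 8: [0↦10, 1↦0, 2↦8, 3↦7, 4↦3, 5↦2, 6↦10, 7↦0, 8↦0, 9↦5, 10↦10]  zeros at y ∈ {1, 7, 8}
  x = 9: [0↦5, 1↦2, 2↦2, 3↦0, 4↦2, 5↦3, 6↦9, 7↦4, 8↦5, 9↦7, 10↦5]  zeros at y ∈ {3}
  x = 10: [0↦9, 1↦2, 2↦5, 3↦2, 4↦10, 5↦2, 6↦6, 7↦6, 8↦8, 9↦7, 10↦9]  zeros at y ∈ ∅
Collecting zeros: affine points = {(0, 6), (1, 7), (3, 9), (5, 6), (7, 5), (8, 1), (8, 7), (8, 8), (9, 3)}.
Total count |C(F_11)_aff| = 9.


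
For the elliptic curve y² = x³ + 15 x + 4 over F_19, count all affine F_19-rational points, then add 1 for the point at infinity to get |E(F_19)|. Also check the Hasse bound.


Affine points = {(0, 2), (0, 17), (1, 1), (1, 18), (2, 2), (2, 17), (3, 0), (6, 5), (6, 14), (8, 3), (8, 16), (17, 2), (17, 17), (18, 8), (18, 11)}; affine count = 15; |E(F_19)| = 16.

Discriminant check: Δ ∝ 4a³ + 27b² = 4·15³ + 27·4² = 4·3375 + 27·16 ≡ 5 (mod 19). Nonzero ⇒ E is nonsingular.
For each x ∈ F_19, compute rhs = x³ + 15·x + 4 mod 19, then count y ∈ F_19 with y² ≡ rhs.
  x = 0: rhs = 4, matching y values: 2, 17 (2 points).
  x = 1: rhs = 1, matching y values: 1, 18 (2 points).
  x = 2: rhs = 4, matching y values: 2, 17 (2 points).
  x = 3: rhs = 0, matching y values: 0 (1 points).
  x = 4: rhs = 14, matching y values: none (0 points).
  x = 5: rhs = 14, matching y values: none (0 points).
  x = 6: rhs = 6, matching y values: 5, 14 (2 points).
  x = 7: rhs = 15, matching y values: none (0 points).
  x = 8: rhs = 9, matching y values: 3, 16 (2 points).
  x = 9: rhs = 13, matching y values: none (0 points).
  x = 10: rhs = 14, matching y values: none (0 points).
  x = 11: rhs = 18, matching y values: none (0 points).
  x = 12: rhs = 12, matching y values: none (0 points).
  x = 13: rhs = 2, matching y values: none (0 points).
  x = 14: rhs = 13, matching y values: none (0 points).
  x = 15: rhs = 13, matching y values: none (0 points).
  x = 16: rhs = 8, matching y values: none (0 points).
  x = 17: rhs = 4, matching y values: 2, 17 (2 points).
  x = 18: rhs = 7, matching y values: 8, 11 (2 points).
Total affine count: 15.
Full point count |E(F_19)| = 15 + 1 = 16.
Hasse bound: |16 − (19+1)| = |-4| = 4 ≤ 2√19 ≈ 8.7178 ✓.


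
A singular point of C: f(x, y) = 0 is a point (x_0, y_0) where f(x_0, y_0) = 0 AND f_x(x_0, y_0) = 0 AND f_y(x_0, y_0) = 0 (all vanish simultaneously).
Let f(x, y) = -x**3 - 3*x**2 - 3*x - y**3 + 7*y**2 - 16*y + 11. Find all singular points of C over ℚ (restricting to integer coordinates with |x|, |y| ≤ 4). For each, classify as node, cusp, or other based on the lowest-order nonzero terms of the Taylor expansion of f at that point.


Singular points: {(-1, 2)}; classification: cusp.

Compute partial derivatives:
  f_x = -3*x**2 - 6*x - 3.
  f_y = -3*y**2 + 14*y - 16.
Scan x_0 ∈ {−4, ..., 4}. For each x_0, f_y(x_0, y) is a polynomial in y; find its integer roots y ∈ {−4, ..., 4}, then test f_x and f at those candidates.
  x = -4: f_y(-4, y) = -3*y**2 + 14*y - 16; vanishes at y ∈ {2}. (-4, 2): f_x = -27 ≠ 0.
  x = -3: f_y(-3, y) = -3*y**2 + 14*y - 16; vanishes at y ∈ {2}. (-3, 2): f_x = -12 ≠ 0.
  x = -2: f_y(-2, y) = -3*y**2 + 14*y - 16; vanishes at y ∈ {2}. (-2, 2): f_x = -3 ≠ 0.
  x = -1: f_y(-1, y) = -3*y**2 + 14*y - 16; vanishes at y ∈ {2}. (-1, 2): f_x = 0, f = 0 — SINGULAR.
  x = 0: f_y(0, y) = -3*y**2 + 14*y - 16; vanishes at y ∈ {2}. (0, 2): f_x = -3 ≠ 0.
  x = 1: f_y(1, y) = -3*y**2 + 14*y - 16; vanishes at y ∈ {2}. (1, 2): f_x = -12 ≠ 0.
  x = 2: f_y(2, y) = -3*y**2 + 14*y - 16; vanishes at y ∈ {2}. (2, 2): f_x = -27 ≠ 0.
  x = 3: f_y(3, y) = -3*y**2 + 14*y - 16; vanishes at y ∈ {2}. (3, 2): f_x = -48 ≠ 0.
  x = 4: f_y(4, y) = -3*y**2 + 14*y - 16; vanishes at y ∈ {2}. (4, 2): f_x = -75 ≠ 0.
Only singular point on the grid: (-1, 2).
Classify: substitute x = -1 + u, y = 2 + v and expand: f = -u**3 - v**3 + v**2.
No constant or linear terms (consistent with a singular point). Quadratic part: v**2. Cubic part: -u**3 - v**3.
The quadratic part v**2 is a perfect square, so there is a single (double) tangent line v = 0, i.e. y = 2. Restricting the cubic part to that line (v = 0) leaves -u**3 ≠ 0, so f is not divisible by v and the branch is v² ≈ u**3 to lowest order — this is a cusp.
Classification: cusp.
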